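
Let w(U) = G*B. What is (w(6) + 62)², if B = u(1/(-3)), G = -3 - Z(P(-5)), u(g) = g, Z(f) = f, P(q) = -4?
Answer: 34225/9 ≈ 3802.8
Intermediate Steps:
G = 1 (G = -3 - 1*(-4) = -3 + 4 = 1)
B = -⅓ (B = 1/(-3) = -⅓ ≈ -0.33333)
w(U) = -⅓ (w(U) = 1*(-⅓) = -⅓)
(w(6) + 62)² = (-⅓ + 62)² = (185/3)² = 34225/9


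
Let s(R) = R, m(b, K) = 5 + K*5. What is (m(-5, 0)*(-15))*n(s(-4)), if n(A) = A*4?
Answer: 1200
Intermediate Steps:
m(b, K) = 5 + 5*K
n(A) = 4*A
(m(-5, 0)*(-15))*n(s(-4)) = ((5 + 5*0)*(-15))*(4*(-4)) = ((5 + 0)*(-15))*(-16) = (5*(-15))*(-16) = -75*(-16) = 1200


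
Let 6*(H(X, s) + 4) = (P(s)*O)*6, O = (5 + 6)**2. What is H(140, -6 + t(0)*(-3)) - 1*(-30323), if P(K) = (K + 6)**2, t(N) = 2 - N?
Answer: 34675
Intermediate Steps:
O = 121 (O = 11**2 = 121)
P(K) = (6 + K)**2
H(X, s) = -4 + 121*(6 + s)**2 (H(X, s) = -4 + (((6 + s)**2*121)*6)/6 = -4 + ((121*(6 + s)**2)*6)/6 = -4 + (726*(6 + s)**2)/6 = -4 + 121*(6 + s)**2)
H(140, -6 + t(0)*(-3)) - 1*(-30323) = (-4 + 121*(6 + (-6 + (2 - 1*0)*(-3)))**2) - 1*(-30323) = (-4 + 121*(6 + (-6 + (2 + 0)*(-3)))**2) + 30323 = (-4 + 121*(6 + (-6 + 2*(-3)))**2) + 30323 = (-4 + 121*(6 + (-6 - 6))**2) + 30323 = (-4 + 121*(6 - 12)**2) + 30323 = (-4 + 121*(-6)**2) + 30323 = (-4 + 121*36) + 30323 = (-4 + 4356) + 30323 = 4352 + 30323 = 34675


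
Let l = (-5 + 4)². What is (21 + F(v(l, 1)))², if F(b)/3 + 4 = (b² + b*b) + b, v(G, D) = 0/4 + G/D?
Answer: 324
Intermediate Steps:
l = 1 (l = (-1)² = 1)
v(G, D) = G/D (v(G, D) = 0*(¼) + G/D = 0 + G/D = G/D)
F(b) = -12 + 3*b + 6*b² (F(b) = -12 + 3*((b² + b*b) + b) = -12 + 3*((b² + b²) + b) = -12 + 3*(2*b² + b) = -12 + 3*(b + 2*b²) = -12 + (3*b + 6*b²) = -12 + 3*b + 6*b²)
(21 + F(v(l, 1)))² = (21 + (-12 + 3*(1/1) + 6*(1/1)²))² = (21 + (-12 + 3*(1*1) + 6*(1*1)²))² = (21 + (-12 + 3*1 + 6*1²))² = (21 + (-12 + 3 + 6*1))² = (21 + (-12 + 3 + 6))² = (21 - 3)² = 18² = 324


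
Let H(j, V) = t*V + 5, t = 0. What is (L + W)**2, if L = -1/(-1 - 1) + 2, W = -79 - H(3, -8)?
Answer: 26569/4 ≈ 6642.3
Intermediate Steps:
H(j, V) = 5 (H(j, V) = 0*V + 5 = 0 + 5 = 5)
W = -84 (W = -79 - 1*5 = -79 - 5 = -84)
L = 5/2 (L = -1/(-2) + 2 = -1*(-1/2) + 2 = 1/2 + 2 = 5/2 ≈ 2.5000)
(L + W)**2 = (5/2 - 84)**2 = (-163/2)**2 = 26569/4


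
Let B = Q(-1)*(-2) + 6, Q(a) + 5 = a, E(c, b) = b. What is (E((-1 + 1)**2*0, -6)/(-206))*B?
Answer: 54/103 ≈ 0.52427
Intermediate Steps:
Q(a) = -5 + a
B = 18 (B = (-5 - 1)*(-2) + 6 = -6*(-2) + 6 = 12 + 6 = 18)
(E((-1 + 1)**2*0, -6)/(-206))*B = -6/(-206)*18 = -6*(-1/206)*18 = (3/103)*18 = 54/103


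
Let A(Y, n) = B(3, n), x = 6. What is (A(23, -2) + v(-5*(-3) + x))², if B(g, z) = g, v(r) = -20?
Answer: 289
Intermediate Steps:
A(Y, n) = 3
(A(23, -2) + v(-5*(-3) + x))² = (3 - 20)² = (-17)² = 289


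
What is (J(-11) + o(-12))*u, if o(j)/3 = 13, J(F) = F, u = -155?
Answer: -4340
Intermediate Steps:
o(j) = 39 (o(j) = 3*13 = 39)
(J(-11) + o(-12))*u = (-11 + 39)*(-155) = 28*(-155) = -4340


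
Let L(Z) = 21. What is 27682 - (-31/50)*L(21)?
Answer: 1384751/50 ≈ 27695.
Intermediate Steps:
27682 - (-31/50)*L(21) = 27682 - (-31/50)*21 = 27682 - (-31*1/50)*21 = 27682 - (-31)*21/50 = 27682 - 1*(-651/50) = 27682 + 651/50 = 1384751/50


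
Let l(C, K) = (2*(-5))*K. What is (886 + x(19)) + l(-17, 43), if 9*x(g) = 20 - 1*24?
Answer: 4100/9 ≈ 455.56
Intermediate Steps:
l(C, K) = -10*K
x(g) = -4/9 (x(g) = (20 - 1*24)/9 = (20 - 24)/9 = (⅑)*(-4) = -4/9)
(886 + x(19)) + l(-17, 43) = (886 - 4/9) - 10*43 = 7970/9 - 430 = 4100/9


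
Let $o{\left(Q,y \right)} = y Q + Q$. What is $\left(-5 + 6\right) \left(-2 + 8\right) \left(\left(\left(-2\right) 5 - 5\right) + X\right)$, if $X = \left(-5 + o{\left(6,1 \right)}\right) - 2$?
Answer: $-60$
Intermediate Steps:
$o{\left(Q,y \right)} = Q + Q y$ ($o{\left(Q,y \right)} = Q y + Q = Q + Q y$)
$X = 5$ ($X = \left(-5 + 6 \left(1 + 1\right)\right) - 2 = \left(-5 + 6 \cdot 2\right) - 2 = \left(-5 + 12\right) - 2 = 7 - 2 = 5$)
$\left(-5 + 6\right) \left(-2 + 8\right) \left(\left(\left(-2\right) 5 - 5\right) + X\right) = \left(-5 + 6\right) \left(-2 + 8\right) \left(\left(\left(-2\right) 5 - 5\right) + 5\right) = 1 \cdot 6 \left(\left(-10 - 5\right) + 5\right) = 6 \left(-15 + 5\right) = 6 \left(-10\right) = -60$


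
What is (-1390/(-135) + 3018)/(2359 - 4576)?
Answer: -81764/59859 ≈ -1.3659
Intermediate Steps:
(-1390/(-135) + 3018)/(2359 - 4576) = (-1390*(-1/135) + 3018)/(-2217) = (278/27 + 3018)*(-1/2217) = (81764/27)*(-1/2217) = -81764/59859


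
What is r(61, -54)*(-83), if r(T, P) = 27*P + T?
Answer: 115951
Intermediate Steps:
r(T, P) = T + 27*P
r(61, -54)*(-83) = (61 + 27*(-54))*(-83) = (61 - 1458)*(-83) = -1397*(-83) = 115951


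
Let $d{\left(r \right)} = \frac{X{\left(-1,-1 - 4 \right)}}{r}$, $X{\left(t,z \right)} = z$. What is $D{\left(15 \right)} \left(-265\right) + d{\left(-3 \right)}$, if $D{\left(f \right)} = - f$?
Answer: $\frac{11930}{3} \approx 3976.7$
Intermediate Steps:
$d{\left(r \right)} = - \frac{5}{r}$ ($d{\left(r \right)} = \frac{-1 - 4}{r} = - \frac{5}{r}$)
$D{\left(15 \right)} \left(-265\right) + d{\left(-3 \right)} = \left(-1\right) 15 \left(-265\right) - \frac{5}{-3} = \left(-15\right) \left(-265\right) - - \frac{5}{3} = 3975 + \frac{5}{3} = \frac{11930}{3}$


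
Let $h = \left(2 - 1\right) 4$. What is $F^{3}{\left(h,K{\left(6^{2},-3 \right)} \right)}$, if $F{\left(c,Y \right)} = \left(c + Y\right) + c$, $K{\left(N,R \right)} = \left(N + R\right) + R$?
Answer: $54872$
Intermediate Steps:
$K{\left(N,R \right)} = N + 2 R$
$h = 4$ ($h = 1 \cdot 4 = 4$)
$F{\left(c,Y \right)} = Y + 2 c$ ($F{\left(c,Y \right)} = \left(Y + c\right) + c = Y + 2 c$)
$F^{3}{\left(h,K{\left(6^{2},-3 \right)} \right)} = \left(\left(6^{2} + 2 \left(-3\right)\right) + 2 \cdot 4\right)^{3} = \left(\left(36 - 6\right) + 8\right)^{3} = \left(30 + 8\right)^{3} = 38^{3} = 54872$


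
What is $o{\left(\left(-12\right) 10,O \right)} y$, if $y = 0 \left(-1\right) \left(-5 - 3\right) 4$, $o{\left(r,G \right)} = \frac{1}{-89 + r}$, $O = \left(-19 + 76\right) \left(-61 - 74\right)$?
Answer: $0$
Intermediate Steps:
$O = -7695$ ($O = 57 \left(-135\right) = -7695$)
$y = 0$ ($y = 0 \left(-5 - 3\right) 4 = 0 \left(-8\right) 4 = 0 \cdot 4 = 0$)
$o{\left(\left(-12\right) 10,O \right)} y = \frac{1}{-89 - 120} \cdot 0 = \frac{1}{-209} \cdot 0 = \left(- \frac{1}{209}\right) 0 = 0$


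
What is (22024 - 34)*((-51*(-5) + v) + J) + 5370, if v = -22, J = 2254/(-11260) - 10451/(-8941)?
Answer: 25925703366297/5033783 ≈ 5.1503e+6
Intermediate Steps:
J = 48762623/50337830 (J = 2254*(-1/11260) - 10451*(-1/8941) = -1127/5630 + 10451/8941 = 48762623/50337830 ≈ 0.96871)
(22024 - 34)*((-51*(-5) + v) + J) + 5370 = (22024 - 34)*((-51*(-5) - 22) + 48762623/50337830) + 5370 = 21990*((255 - 22) + 48762623/50337830) + 5370 = 21990*(233 + 48762623/50337830) + 5370 = 21990*(11777477013/50337830) + 5370 = 25898671951587/5033783 + 5370 = 25925703366297/5033783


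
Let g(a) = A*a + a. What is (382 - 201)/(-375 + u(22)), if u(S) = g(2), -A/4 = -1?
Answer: -181/365 ≈ -0.49589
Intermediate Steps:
A = 4 (A = -4*(-1) = 4)
g(a) = 5*a (g(a) = 4*a + a = 5*a)
u(S) = 10 (u(S) = 5*2 = 10)
(382 - 201)/(-375 + u(22)) = (382 - 201)/(-375 + 10) = 181/(-365) = 181*(-1/365) = -181/365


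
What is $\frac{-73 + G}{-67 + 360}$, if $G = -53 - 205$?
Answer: $- \frac{331}{293} \approx -1.1297$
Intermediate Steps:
$G = -258$
$\frac{-73 + G}{-67 + 360} = \frac{-73 - 258}{-67 + 360} = - \frac{331}{293}$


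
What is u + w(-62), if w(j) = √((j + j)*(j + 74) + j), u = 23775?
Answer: 23775 + 5*I*√62 ≈ 23775.0 + 39.37*I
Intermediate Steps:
w(j) = √(j + 2*j*(74 + j)) (w(j) = √((2*j)*(74 + j) + j) = √(2*j*(74 + j) + j) = √(j + 2*j*(74 + j)))
u + w(-62) = 23775 + √(-62*(149 + 2*(-62))) = 23775 + √(-62*(149 - 124)) = 23775 + √(-62*25) = 23775 + √(-1550) = 23775 + 5*I*√62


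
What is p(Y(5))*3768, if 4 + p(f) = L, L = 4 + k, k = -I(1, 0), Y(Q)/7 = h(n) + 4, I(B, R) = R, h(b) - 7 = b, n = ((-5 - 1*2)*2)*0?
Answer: 0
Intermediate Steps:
n = 0 (n = ((-5 - 2)*2)*0 = -7*2*0 = -14*0 = 0)
h(b) = 7 + b
Y(Q) = 77 (Y(Q) = 7*((7 + 0) + 4) = 7*(7 + 4) = 7*11 = 77)
k = 0 (k = -1*0 = 0)
L = 4 (L = 4 + 0 = 4)
p(f) = 0 (p(f) = -4 + 4 = 0)
p(Y(5))*3768 = 0*3768 = 0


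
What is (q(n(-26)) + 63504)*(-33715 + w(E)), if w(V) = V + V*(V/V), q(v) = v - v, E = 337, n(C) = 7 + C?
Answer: -2098235664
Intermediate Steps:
q(v) = 0
w(V) = 2*V (w(V) = V + V*1 = V + V = 2*V)
(q(n(-26)) + 63504)*(-33715 + w(E)) = (0 + 63504)*(-33715 + 2*337) = 63504*(-33715 + 674) = 63504*(-33041) = -2098235664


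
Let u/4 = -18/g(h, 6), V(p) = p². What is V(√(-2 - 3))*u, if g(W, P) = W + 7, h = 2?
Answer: 40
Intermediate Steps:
g(W, P) = 7 + W
u = -8 (u = 4*(-18/(7 + 2)) = 4*(-18/9) = 4*(-18*⅑) = 4*(-2) = -8)
V(√(-2 - 3))*u = (√(-2 - 3))²*(-8) = (√(-5))²*(-8) = (I*√5)²*(-8) = -5*(-8) = 40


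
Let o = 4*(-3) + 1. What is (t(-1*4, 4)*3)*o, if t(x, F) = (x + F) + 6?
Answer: -198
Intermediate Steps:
t(x, F) = 6 + F + x (t(x, F) = (F + x) + 6 = 6 + F + x)
o = -11 (o = -12 + 1 = -11)
(t(-1*4, 4)*3)*o = ((6 + 4 - 1*4)*3)*(-11) = ((6 + 4 - 4)*3)*(-11) = (6*3)*(-11) = 18*(-11) = -198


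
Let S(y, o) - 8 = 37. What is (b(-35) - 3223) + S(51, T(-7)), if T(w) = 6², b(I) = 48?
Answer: -3130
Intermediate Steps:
T(w) = 36
S(y, o) = 45 (S(y, o) = 8 + 37 = 45)
(b(-35) - 3223) + S(51, T(-7)) = (48 - 3223) + 45 = -3175 + 45 = -3130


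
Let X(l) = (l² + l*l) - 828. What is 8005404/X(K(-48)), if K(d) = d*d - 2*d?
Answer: 667117/959931 ≈ 0.69496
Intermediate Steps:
K(d) = d² - 2*d
X(l) = -828 + 2*l² (X(l) = (l² + l²) - 828 = 2*l² - 828 = -828 + 2*l²)
8005404/X(K(-48)) = 8005404/(-828 + 2*(-48*(-2 - 48))²) = 8005404/(-828 + 2*(-48*(-50))²) = 8005404/(-828 + 2*2400²) = 8005404/(-828 + 2*5760000) = 8005404/(-828 + 11520000) = 8005404/11519172 = 8005404*(1/11519172) = 667117/959931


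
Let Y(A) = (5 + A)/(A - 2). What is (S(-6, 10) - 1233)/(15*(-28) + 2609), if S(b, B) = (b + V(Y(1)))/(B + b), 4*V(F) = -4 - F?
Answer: -9875/17512 ≈ -0.56390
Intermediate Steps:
Y(A) = (5 + A)/(-2 + A)
V(F) = -1 - F/4 (V(F) = (-4 - F)/4 = -1 - F/4)
S(b, B) = (½ + b)/(B + b) (S(b, B) = (b + (-1 - (5 + 1)/(4*(-2 + 1))))/(B + b) = (b + (-1 - 6/(4*(-1))))/(B + b) = (b + (-1 - (-1)*6/4))/(B + b) = (b + (-1 - ¼*(-6)))/(B + b) = (b + (-1 + 3/2))/(B + b) = (b + ½)/(B + b) = (½ + b)/(B + b))
(S(-6, 10) - 1233)/(15*(-28) + 2609) = ((½ - 6)/(10 - 6) - 1233)/(15*(-28) + 2609) = (-11/2/4 - 1233)/(-420 + 2609) = ((¼)*(-11/2) - 1233)/2189 = (-11/8 - 1233)*(1/2189) = -9875/8*1/2189 = -9875/17512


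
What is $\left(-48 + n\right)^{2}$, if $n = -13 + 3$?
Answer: $3364$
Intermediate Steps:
$n = -10$
$\left(-48 + n\right)^{2} = \left(-48 - 10\right)^{2} = \left(-58\right)^{2} = 3364$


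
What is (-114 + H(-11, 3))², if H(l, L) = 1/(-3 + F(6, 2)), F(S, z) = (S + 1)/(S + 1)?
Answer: 52441/4 ≈ 13110.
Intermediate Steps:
F(S, z) = 1 (F(S, z) = (1 + S)/(1 + S) = 1)
H(l, L) = -½ (H(l, L) = 1/(-3 + 1) = 1/(-2) = -½)
(-114 + H(-11, 3))² = (-114 - ½)² = (-229/2)² = 52441/4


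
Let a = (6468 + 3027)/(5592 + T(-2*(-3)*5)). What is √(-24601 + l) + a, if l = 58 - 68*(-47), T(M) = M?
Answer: 3165/1874 + I*√21347 ≈ 1.6889 + 146.11*I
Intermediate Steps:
l = 3254 (l = 58 + 3196 = 3254)
a = 3165/1874 (a = (6468 + 3027)/(5592 - 2*(-3)*5) = 9495/(5592 + 6*5) = 9495/(5592 + 30) = 9495/5622 = 9495*(1/5622) = 3165/1874 ≈ 1.6889)
√(-24601 + l) + a = √(-24601 + 3254) + 3165/1874 = √(-21347) + 3165/1874 = I*√21347 + 3165/1874 = 3165/1874 + I*√21347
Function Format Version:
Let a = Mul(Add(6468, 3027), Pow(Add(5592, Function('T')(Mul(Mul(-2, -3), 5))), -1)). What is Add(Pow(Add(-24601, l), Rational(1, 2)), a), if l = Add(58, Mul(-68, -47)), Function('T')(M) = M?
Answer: Add(Rational(3165, 1874), Mul(I, Pow(21347, Rational(1, 2)))) ≈ Add(1.6889, Mul(146.11, I))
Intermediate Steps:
l = 3254 (l = Add(58, 3196) = 3254)
a = Rational(3165, 1874) (a = Mul(Add(6468, 3027), Pow(Add(5592, Mul(Mul(-2, -3), 5)), -1)) = Mul(9495, Pow(Add(5592, Mul(6, 5)), -1)) = Mul(9495, Pow(Add(5592, 30), -1)) = Mul(9495, Pow(5622, -1)) = Mul(9495, Rational(1, 5622)) = Rational(3165, 1874) ≈ 1.6889)
Add(Pow(Add(-24601, l), Rational(1, 2)), a) = Add(Pow(Add(-24601, 3254), Rational(1, 2)), Rational(3165, 1874)) = Add(Pow(-21347, Rational(1, 2)), Rational(3165, 1874)) = Add(Mul(I, Pow(21347, Rational(1, 2))), Rational(3165, 1874)) = Add(Rational(3165, 1874), Mul(I, Pow(21347, Rational(1, 2))))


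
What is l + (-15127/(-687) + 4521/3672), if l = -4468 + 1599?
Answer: -797652305/280296 ≈ -2845.8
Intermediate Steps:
l = -2869
l + (-15127/(-687) + 4521/3672) = -2869 + (-15127/(-687) + 4521/3672) = -2869 + (-15127*(-1/687) + 4521*(1/3672)) = -2869 + (15127/687 + 1507/1224) = -2869 + 6516919/280296 = -797652305/280296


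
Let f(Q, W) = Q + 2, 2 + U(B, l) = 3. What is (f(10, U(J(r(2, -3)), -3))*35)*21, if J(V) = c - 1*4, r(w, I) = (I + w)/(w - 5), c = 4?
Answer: 8820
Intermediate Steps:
r(w, I) = (I + w)/(-5 + w)
J(V) = 0 (J(V) = 4 - 1*4 = 4 - 4 = 0)
U(B, l) = 1 (U(B, l) = -2 + 3 = 1)
f(Q, W) = 2 + Q
(f(10, U(J(r(2, -3)), -3))*35)*21 = ((2 + 10)*35)*21 = (12*35)*21 = 420*21 = 8820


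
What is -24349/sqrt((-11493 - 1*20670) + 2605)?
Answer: 24349*I*sqrt(29558)/29558 ≈ 141.63*I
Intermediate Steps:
-24349/sqrt((-11493 - 1*20670) + 2605) = -24349/sqrt((-11493 - 20670) + 2605) = -24349/sqrt(-32163 + 2605) = -24349*(-I*sqrt(29558)/29558) = -(-24349)*I*sqrt(29558)/29558 = 24349*I*sqrt(29558)/29558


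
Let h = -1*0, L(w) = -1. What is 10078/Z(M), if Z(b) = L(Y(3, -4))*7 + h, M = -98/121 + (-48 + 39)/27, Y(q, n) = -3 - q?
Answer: -10078/7 ≈ -1439.7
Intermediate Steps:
M = -415/363 (M = -98*1/121 - 9*1/27 = -98/121 - 1/3 = -415/363 ≈ -1.1433)
h = 0
Z(b) = -7 (Z(b) = -1*7 + 0 = -7 + 0 = -7)
10078/Z(M) = 10078/(-7) = 10078*(-1/7) = -10078/7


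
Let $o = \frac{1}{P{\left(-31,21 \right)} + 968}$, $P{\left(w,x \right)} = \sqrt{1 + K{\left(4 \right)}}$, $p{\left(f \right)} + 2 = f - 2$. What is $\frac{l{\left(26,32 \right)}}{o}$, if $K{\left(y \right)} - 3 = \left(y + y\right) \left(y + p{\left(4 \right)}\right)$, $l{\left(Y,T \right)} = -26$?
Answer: $-25324$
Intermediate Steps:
$p{\left(f \right)} = -4 + f$ ($p{\left(f \right)} = -2 + \left(f - 2\right) = -2 + \left(-2 + f\right) = -4 + f$)
$K{\left(y \right)} = 3 + 2 y^{2}$ ($K{\left(y \right)} = 3 + \left(y + y\right) \left(y + \left(-4 + 4\right)\right) = 3 + 2 y \left(y + 0\right) = 3 + 2 y y = 3 + 2 y^{2}$)
$P{\left(w,x \right)} = 6$ ($P{\left(w,x \right)} = \sqrt{1 + \left(3 + 2 \cdot 4^{2}\right)} = \sqrt{1 + \left(3 + 2 \cdot 16\right)} = \sqrt{1 + \left(3 + 32\right)} = \sqrt{1 + 35} = \sqrt{36} = 6$)
$o = \frac{1}{974}$ ($o = \frac{1}{6 + 968} = \frac{1}{974} \approx 0.0010267$)
$\frac{l{\left(26,32 \right)}}{o} = - 26 \frac{1}{\frac{1}{974}} = \left(-26\right) 974 = -25324$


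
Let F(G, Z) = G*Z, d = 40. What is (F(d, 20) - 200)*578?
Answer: 346800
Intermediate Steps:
(F(d, 20) - 200)*578 = (40*20 - 200)*578 = (800 - 200)*578 = 600*578 = 346800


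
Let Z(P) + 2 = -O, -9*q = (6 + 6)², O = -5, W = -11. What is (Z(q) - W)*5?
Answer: 70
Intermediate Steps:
q = -16 (q = -(6 + 6)²/9 = -⅑*12² = -⅑*144 = -16)
Z(P) = 3 (Z(P) = -2 - 1*(-5) = -2 + 5 = 3)
(Z(q) - W)*5 = (3 - 1*(-11))*5 = (3 + 11)*5 = 14*5 = 70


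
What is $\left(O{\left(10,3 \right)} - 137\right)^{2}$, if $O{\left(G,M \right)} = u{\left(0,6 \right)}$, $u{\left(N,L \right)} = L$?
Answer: $17161$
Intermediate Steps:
$O{\left(G,M \right)} = 6$
$\left(O{\left(10,3 \right)} - 137\right)^{2} = \left(6 - 137\right)^{2} = \left(-131\right)^{2} = 17161$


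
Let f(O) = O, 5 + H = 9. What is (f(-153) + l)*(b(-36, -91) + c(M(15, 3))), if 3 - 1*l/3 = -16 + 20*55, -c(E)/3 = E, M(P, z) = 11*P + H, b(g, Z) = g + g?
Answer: 1966284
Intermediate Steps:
H = 4 (H = -5 + 9 = 4)
b(g, Z) = 2*g
M(P, z) = 4 + 11*P (M(P, z) = 11*P + 4 = 4 + 11*P)
c(E) = -3*E
l = -3243 (l = 9 - 3*(-16 + 20*55) = 9 - 3*(-16 + 1100) = 9 - 3*1084 = 9 - 3252 = -3243)
(f(-153) + l)*(b(-36, -91) + c(M(15, 3))) = (-153 - 3243)*(2*(-36) - 3*(4 + 11*15)) = -3396*(-72 - 3*(4 + 165)) = -3396*(-72 - 3*169) = -3396*(-72 - 507) = -3396*(-579) = 1966284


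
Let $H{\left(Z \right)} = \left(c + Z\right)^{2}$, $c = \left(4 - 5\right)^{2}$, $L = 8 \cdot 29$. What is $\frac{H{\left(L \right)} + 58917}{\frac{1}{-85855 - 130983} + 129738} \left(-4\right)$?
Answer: $- \frac{98189450512}{28132128443} \approx -3.4903$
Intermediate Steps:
$L = 232$
$c = 1$ ($c = \left(-1\right)^{2} = 1$)
$H{\left(Z \right)} = \left(1 + Z\right)^{2}$
$\frac{H{\left(L \right)} + 58917}{\frac{1}{-85855 - 130983} + 129738} \left(-4\right) = \frac{\left(1 + 232\right)^{2} + 58917}{\frac{1}{-85855 - 130983} + 129738} \left(-4\right) = \frac{233^{2} + 58917}{\frac{1}{-216838} + 129738} \left(-4\right) = \frac{54289 + 58917}{- \frac{1}{216838} + 129738} \left(-4\right) = \frac{113206}{\frac{28132128443}{216838}} \left(-4\right) = 113206 \cdot \frac{216838}{28132128443} \left(-4\right) = \frac{24547362628}{28132128443} \left(-4\right) = - \frac{98189450512}{28132128443}$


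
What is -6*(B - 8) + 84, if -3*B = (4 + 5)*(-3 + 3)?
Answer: 132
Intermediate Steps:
B = 0 (B = -(4 + 5)*(-3 + 3)/3 = -3*0 = -⅓*0 = 0)
-6*(B - 8) + 84 = -6*(0 - 8) + 84 = -6*(-8) + 84 = 48 + 84 = 132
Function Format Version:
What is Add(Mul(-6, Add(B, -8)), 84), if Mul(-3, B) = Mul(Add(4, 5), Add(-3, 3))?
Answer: 132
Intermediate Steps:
B = 0 (B = Mul(Rational(-1, 3), Mul(Add(4, 5), Add(-3, 3))) = Mul(Rational(-1, 3), Mul(9, 0)) = Mul(Rational(-1, 3), 0) = 0)
Add(Mul(-6, Add(B, -8)), 84) = Add(Mul(-6, Add(0, -8)), 84) = Add(Mul(-6, -8), 84) = Add(48, 84) = 132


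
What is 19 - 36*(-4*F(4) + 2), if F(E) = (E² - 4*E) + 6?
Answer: 811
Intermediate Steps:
F(E) = 6 + E² - 4*E
19 - 36*(-4*F(4) + 2) = 19 - 36*(-4*(6 + 4² - 4*4) + 2) = 19 - 36*(-4*(6 + 16 - 16) + 2) = 19 - 36*(-4*6 + 2) = 19 - 36*(-24 + 2) = 19 - 36*(-22) = 19 + 792 = 811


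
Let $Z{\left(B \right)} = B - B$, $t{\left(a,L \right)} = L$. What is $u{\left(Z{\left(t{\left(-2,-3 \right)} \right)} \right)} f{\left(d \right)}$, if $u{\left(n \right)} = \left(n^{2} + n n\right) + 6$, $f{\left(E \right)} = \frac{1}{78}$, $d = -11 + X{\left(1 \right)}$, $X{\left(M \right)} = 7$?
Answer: $\frac{1}{13} \approx 0.076923$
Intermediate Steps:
$Z{\left(B \right)} = 0$
$d = -4$ ($d = -11 + 7 = -4$)
$f{\left(E \right)} = \frac{1}{78}$
$u{\left(n \right)} = 6 + 2 n^{2}$ ($u{\left(n \right)} = \left(n^{2} + n^{2}\right) + 6 = 2 n^{2} + 6 = 6 + 2 n^{2}$)
$u{\left(Z{\left(t{\left(-2,-3 \right)} \right)} \right)} f{\left(d \right)} = \left(6 + 2 \cdot 0^{2}\right) \frac{1}{78} = \left(6 + 2 \cdot 0\right) \frac{1}{78} = \left(6 + 0\right) \frac{1}{78} = 6 \cdot \frac{1}{78} = \frac{1}{13}$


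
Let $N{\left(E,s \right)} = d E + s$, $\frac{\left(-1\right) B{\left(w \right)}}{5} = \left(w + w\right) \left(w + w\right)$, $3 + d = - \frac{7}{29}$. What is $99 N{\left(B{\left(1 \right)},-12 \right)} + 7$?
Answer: $\frac{151871}{29} \approx 5236.9$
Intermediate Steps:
$d = - \frac{94}{29}$ ($d = -3 - \frac{7}{29} = - \frac{94}{29} \approx -3.2414$)
$B{\left(w \right)} = - 20 w^{2}$ ($B{\left(w \right)} = - 5 \left(w + w\right) \left(w + w\right) = - 5 \cdot 2 w 2 w = - 5 \cdot 4 w^{2} = - 20 w^{2}$)
$N{\left(E,s \right)} = s - \frac{94 E}{29}$ ($N{\left(E,s \right)} = - \frac{94 E}{29} + s = s - \frac{94 E}{29}$)
$99 N{\left(B{\left(1 \right)},-12 \right)} + 7 = 99 \left(-12 - \frac{94 \left(- 20 \cdot 1^{2}\right)}{29}\right) + 7 = 99 \left(-12 - \frac{94 \left(\left(-20\right) 1\right)}{29}\right) + 7 = 99 \left(-12 - - \frac{1880}{29}\right) + 7 = 99 \left(-12 + \frac{1880}{29}\right) + 7 = 99 \cdot \frac{1532}{29} + 7 = \frac{151668}{29} + 7 = \frac{151871}{29}$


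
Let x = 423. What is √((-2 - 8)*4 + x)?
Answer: √383 ≈ 19.570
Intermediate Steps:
√((-2 - 8)*4 + x) = √((-2 - 8)*4 + 423) = √(-10*4 + 423) = √(-40 + 423) = √383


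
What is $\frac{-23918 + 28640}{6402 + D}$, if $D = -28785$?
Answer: $- \frac{1574}{7461} \approx -0.21096$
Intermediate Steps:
$\frac{-23918 + 28640}{6402 + D} = \frac{-23918 + 28640}{6402 - 28785} = \frac{4722}{-22383} = 4722 \left(- \frac{1}{22383}\right) = - \frac{1574}{7461}$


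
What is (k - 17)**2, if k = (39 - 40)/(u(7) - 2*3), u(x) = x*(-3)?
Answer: 209764/729 ≈ 287.74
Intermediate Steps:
u(x) = -3*x
k = 1/27 (k = (39 - 40)/(-3*7 - 2*3) = -1/(-21 - 6) = -1/(-27) = -1*(-1/27) = 1/27 ≈ 0.037037)
(k - 17)**2 = (1/27 - 17)**2 = (-458/27)**2 = 209764/729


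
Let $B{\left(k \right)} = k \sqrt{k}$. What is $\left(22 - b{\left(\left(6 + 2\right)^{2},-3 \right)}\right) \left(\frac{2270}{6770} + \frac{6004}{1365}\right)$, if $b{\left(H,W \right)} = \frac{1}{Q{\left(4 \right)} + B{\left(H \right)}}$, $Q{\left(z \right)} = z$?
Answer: $\frac{49655664613}{476838180} \approx 104.14$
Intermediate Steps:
$B{\left(k \right)} = k^{\frac{3}{2}}$
$b{\left(H,W \right)} = \frac{1}{4 + H^{\frac{3}{2}}}$
$\left(22 - b{\left(\left(6 + 2\right)^{2},-3 \right)}\right) \left(\frac{2270}{6770} + \frac{6004}{1365}\right) = \left(22 - \frac{1}{4 + \left(\left(6 + 2\right)^{2}\right)^{\frac{3}{2}}}\right) \left(\frac{2270}{6770} + \frac{6004}{1365}\right) = \left(22 - \frac{1}{4 + \left(8^{2}\right)^{\frac{3}{2}}}\right) \left(2270 \cdot \frac{1}{6770} + 6004 \cdot \frac{1}{1365}\right) = \left(22 - \frac{1}{4 + 64^{\frac{3}{2}}}\right) \left(\frac{227}{677} + \frac{6004}{1365}\right) = \left(22 - \frac{1}{4 + 512}\right) \frac{4374563}{924105} = \left(22 - \frac{1}{516}\right) \frac{4374563}{924105} = \frac{11351}{516} \cdot \frac{4374563}{924105} = \frac{49655664613}{476838180}$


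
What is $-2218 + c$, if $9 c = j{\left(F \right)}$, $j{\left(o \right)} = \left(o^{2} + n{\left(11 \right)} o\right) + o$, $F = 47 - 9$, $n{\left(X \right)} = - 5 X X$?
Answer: $- \frac{41470}{9} \approx -4607.8$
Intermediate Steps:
$n{\left(X \right)} = - 5 X^{2}$
$F = 38$
$j{\left(o \right)} = o^{2} - 604 o$ ($j{\left(o \right)} = \left(o^{2} + - 5 \cdot 11^{2} o\right) + o = \left(o^{2} + \left(-5\right) 121 o\right) + o = \left(o^{2} - 605 o\right) + o = o^{2} - 604 o$)
$c = - \frac{21508}{9}$ ($c = \frac{38 \left(-604 + 38\right)}{9} = \frac{38 \left(-566\right)}{9} = \frac{1}{9} \left(-21508\right) = - \frac{21508}{9} \approx -2389.8$)
$-2218 + c = -2218 - \frac{21508}{9} = - \frac{41470}{9}$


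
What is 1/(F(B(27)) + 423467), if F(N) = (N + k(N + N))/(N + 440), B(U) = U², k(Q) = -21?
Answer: 1169/495033631 ≈ 2.3615e-6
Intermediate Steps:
F(N) = (-21 + N)/(440 + N) (F(N) = (N - 21)/(N + 440) = (-21 + N)/(440 + N))
1/(F(B(27)) + 423467) = 1/((-21 + 27²)/(440 + 27²) + 423467) = 1/((-21 + 729)/(440 + 729) + 423467) = 1/(708/1169 + 423467) = 1/(495033631/1169) = 1169/495033631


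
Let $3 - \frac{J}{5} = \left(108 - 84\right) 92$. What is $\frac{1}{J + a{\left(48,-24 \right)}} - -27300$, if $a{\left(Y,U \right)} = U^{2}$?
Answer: $\frac{285257699}{10449} \approx 27300.0$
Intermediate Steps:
$J = -11025$ ($J = 15 - 5 \left(108 - 84\right) 92 = 15 - 5 \cdot 24 \cdot 92 = 15 - 11040 = -11025$)
$\frac{1}{J + a{\left(48,-24 \right)}} - -27300 = \frac{1}{-11025 + \left(-24\right)^{2}} - -27300 = \frac{1}{-11025 + 576} + 27300 = \frac{1}{-10449} + 27300 = - \frac{1}{10449} + 27300 = \frac{285257699}{10449}$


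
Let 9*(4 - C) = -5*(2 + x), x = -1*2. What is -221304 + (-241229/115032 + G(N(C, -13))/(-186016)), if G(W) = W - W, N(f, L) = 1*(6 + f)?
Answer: -25457282957/115032 ≈ -2.2131e+5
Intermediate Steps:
x = -2
C = 4 (C = 4 - (-5)*(2 - 2)/9 = 4 - (-5)*0/9 = 4 - ⅑*0 = 4 + 0 = 4)
N(f, L) = 6 + f
G(W) = 0
-221304 + (-241229/115032 + G(N(C, -13))/(-186016)) = -221304 + (-241229/115032 + 0/(-186016)) = -221304 + (-241229*1/115032 + 0*(-1/186016)) = -221304 + (-241229/115032 + 0) = -221304 - 241229/115032 = -25457282957/115032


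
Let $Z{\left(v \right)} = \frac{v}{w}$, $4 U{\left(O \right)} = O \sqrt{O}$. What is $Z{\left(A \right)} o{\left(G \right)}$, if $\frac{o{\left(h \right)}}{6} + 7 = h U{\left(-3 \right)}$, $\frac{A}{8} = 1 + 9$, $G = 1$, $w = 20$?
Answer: $-168 - 18 i \sqrt{3} \approx -168.0 - 31.177 i$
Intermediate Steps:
$U{\left(O \right)} = \frac{O^{\frac{3}{2}}}{4}$ ($U{\left(O \right)} = \frac{O \sqrt{O}}{4} = \frac{O^{\frac{3}{2}}}{4}$)
$A = 80$ ($A = 8 \left(1 + 9\right) = 8 \cdot 10 = 80$)
$Z{\left(v \right)} = \frac{v}{20}$
$o{\left(h \right)} = -42 - \frac{9 i h \sqrt{3}}{2}$ ($o{\left(h \right)} = -42 + 6 h \frac{\left(-3\right)^{\frac{3}{2}}}{4} = -42 + 6 h \frac{\left(-3\right) i \sqrt{3}}{4} = -42 + 6 h \left(- \frac{3 i \sqrt{3}}{4}\right) = -42 + 6 \left(- \frac{3 i h \sqrt{3}}{4}\right) = -42 - \frac{9 i h \sqrt{3}}{2}$)
$Z{\left(A \right)} o{\left(G \right)} = \frac{1}{20} \cdot 80 \left(-42 - \frac{9}{2} i 1 \sqrt{3}\right) = 4 \left(-42 - \frac{9 i \sqrt{3}}{2}\right) = -168 - 18 i \sqrt{3}$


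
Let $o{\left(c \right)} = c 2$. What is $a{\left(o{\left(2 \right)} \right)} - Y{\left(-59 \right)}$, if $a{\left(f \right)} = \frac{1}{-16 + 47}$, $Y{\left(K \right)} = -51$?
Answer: $\frac{1582}{31} \approx 51.032$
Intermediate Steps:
$o{\left(c \right)} = 2 c$
$a{\left(f \right)} = \frac{1}{31}$
$a{\left(o{\left(2 \right)} \right)} - Y{\left(-59 \right)} = \frac{1}{31} - -51 = \frac{1}{31} + 51 = \frac{1582}{31}$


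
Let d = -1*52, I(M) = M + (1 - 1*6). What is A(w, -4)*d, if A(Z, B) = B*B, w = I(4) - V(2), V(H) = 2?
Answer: -832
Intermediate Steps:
I(M) = -5 + M (I(M) = M + (1 - 6) = M - 5 = -5 + M)
w = -3 (w = (-5 + 4) - 1*2 = -1 - 2 = -3)
A(Z, B) = B**2
d = -52
A(w, -4)*d = (-4)**2*(-52) = 16*(-52) = -832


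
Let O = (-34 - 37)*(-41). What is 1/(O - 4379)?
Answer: -1/1468 ≈ -0.00068120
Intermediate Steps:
O = 2911 (O = -71*(-41) = 2911)
1/(O - 4379) = 1/(2911 - 4379) = 1/(-1468) = -1/1468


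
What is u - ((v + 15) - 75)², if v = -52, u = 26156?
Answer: 13612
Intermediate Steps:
u - ((v + 15) - 75)² = 26156 - ((-52 + 15) - 75)² = 26156 - (-37 - 75)² = 26156 - 1*(-112)² = 26156 - 1*12544 = 26156 - 12544 = 13612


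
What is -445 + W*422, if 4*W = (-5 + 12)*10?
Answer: 6940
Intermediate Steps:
W = 35/2 (W = ((-5 + 12)*10)/4 = (7*10)/4 = (¼)*70 = 35/2 ≈ 17.500)
-445 + W*422 = -445 + (35/2)*422 = -445 + 7385 = 6940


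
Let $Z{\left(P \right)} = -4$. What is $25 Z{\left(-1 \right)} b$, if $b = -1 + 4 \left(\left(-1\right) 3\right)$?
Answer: $1300$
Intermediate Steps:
$b = -13$ ($b = -1 + 4 \left(-3\right) = -1 - 12 = -13$)
$25 Z{\left(-1 \right)} b = 25 \left(-4\right) \left(-13\right) = \left(-100\right) \left(-13\right) = 1300$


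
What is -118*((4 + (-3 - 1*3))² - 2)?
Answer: -236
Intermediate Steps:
-118*((4 + (-3 - 1*3))² - 2) = -118*((4 + (-3 - 3))² - 2) = -118*((4 - 6)² - 2) = -118*((-2)² - 2) = -118*(4 - 2) = -118*2 = -236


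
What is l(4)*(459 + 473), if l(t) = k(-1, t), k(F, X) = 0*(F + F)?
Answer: 0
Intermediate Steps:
k(F, X) = 0 (k(F, X) = 0*(2*F) = 0)
l(t) = 0
l(4)*(459 + 473) = 0*(459 + 473) = 0*932 = 0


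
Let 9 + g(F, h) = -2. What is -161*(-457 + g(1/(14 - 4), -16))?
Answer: 75348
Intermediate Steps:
g(F, h) = -11 (g(F, h) = -9 - 2 = -11)
-161*(-457 + g(1/(14 - 4), -16)) = -161*(-457 - 11) = -161*(-468) = 75348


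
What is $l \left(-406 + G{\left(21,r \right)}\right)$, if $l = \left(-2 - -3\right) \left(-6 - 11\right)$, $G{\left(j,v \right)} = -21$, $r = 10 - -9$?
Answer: $7259$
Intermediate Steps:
$r = 19$ ($r = 10 + 9 = 19$)
$l = -17$ ($l = \left(-2 + 3\right) \left(-17\right) = 1 \left(-17\right) = -17$)
$l \left(-406 + G{\left(21,r \right)}\right) = - 17 \left(-406 - 21\right) = \left(-17\right) \left(-427\right) = 7259$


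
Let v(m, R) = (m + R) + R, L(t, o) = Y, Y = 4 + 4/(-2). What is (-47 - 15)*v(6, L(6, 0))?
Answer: -620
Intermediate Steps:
Y = 2 (Y = 4 + 4*(-½) = 4 - 2 = 2)
L(t, o) = 2
v(m, R) = m + 2*R (v(m, R) = (R + m) + R = m + 2*R)
(-47 - 15)*v(6, L(6, 0)) = (-47 - 15)*(6 + 2*2) = -62*(6 + 4) = -62*10 = -620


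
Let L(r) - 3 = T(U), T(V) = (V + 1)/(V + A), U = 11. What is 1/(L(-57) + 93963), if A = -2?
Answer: 3/281902 ≈ 1.0642e-5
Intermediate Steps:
T(V) = (1 + V)/(-2 + V) (T(V) = (V + 1)/(V - 2) = (1 + V)/(-2 + V))
L(r) = 13/3 (L(r) = 3 + (1 + 11)/(-2 + 11) = 3 + 12/9 = 3 + (1/9)*12 = 3 + 4/3 = 13/3)
1/(L(-57) + 93963) = 1/(13/3 + 93963) = 1/(281902/3) = 3/281902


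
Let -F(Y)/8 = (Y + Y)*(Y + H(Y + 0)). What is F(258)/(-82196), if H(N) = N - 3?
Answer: 529416/20549 ≈ 25.764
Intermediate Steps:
H(N) = -3 + N
F(Y) = -16*Y*(-3 + 2*Y) (F(Y) = -8*(Y + Y)*(Y + (-3 + (Y + 0))) = -8*2*Y*(Y + (-3 + Y)) = -8*2*Y*(-3 + 2*Y) = -16*Y*(-3 + 2*Y))
F(258)/(-82196) = (16*258*(3 - 2*258))/(-82196) = (16*258*(3 - 516))*(-1/82196) = (16*258*(-513))*(-1/82196) = -2117664*(-1/82196) = 529416/20549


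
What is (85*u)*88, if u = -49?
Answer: -366520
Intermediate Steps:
(85*u)*88 = (85*(-49))*88 = -4165*88 = -366520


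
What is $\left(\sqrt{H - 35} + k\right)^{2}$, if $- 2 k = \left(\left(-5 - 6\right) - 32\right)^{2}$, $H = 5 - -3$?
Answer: $\frac{3418693}{4} - 5547 i \sqrt{3} \approx 8.5467 \cdot 10^{5} - 9607.7 i$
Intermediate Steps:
$H = 8$ ($H = 5 + 3 = 8$)
$k = - \frac{1849}{2}$ ($k = - \frac{\left(\left(-5 - 6\right) - 32\right)^{2}}{2} = - \frac{\left(-11 - 32\right)^{2}}{2} = - \frac{\left(-43\right)^{2}}{2} = \left(- \frac{1}{2}\right) 1849 = - \frac{1849}{2} \approx -924.5$)
$\left(\sqrt{H - 35} + k\right)^{2} = \left(\sqrt{8 - 35} - \frac{1849}{2}\right)^{2} = \left(\sqrt{-27} - \frac{1849}{2}\right)^{2} = \left(3 i \sqrt{3} - \frac{1849}{2}\right)^{2} = \left(- \frac{1849}{2} + 3 i \sqrt{3}\right)^{2}$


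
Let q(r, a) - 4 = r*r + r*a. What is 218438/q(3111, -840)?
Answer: 218438/7065085 ≈ 0.030918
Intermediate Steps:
q(r, a) = 4 + r² + a*r (q(r, a) = 4 + (r*r + r*a) = 4 + (r² + a*r) = 4 + r² + a*r)
218438/q(3111, -840) = 218438/(4 + 3111² - 840*3111) = 218438/(4 + 9678321 - 2613240) = 218438/7065085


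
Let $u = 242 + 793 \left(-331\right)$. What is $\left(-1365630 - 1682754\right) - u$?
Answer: $-2786143$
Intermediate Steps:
$u = -262241$ ($u = 242 - 262483 = -262241$)
$\left(-1365630 - 1682754\right) - u = \left(-1365630 - 1682754\right) - -262241 = \left(-1365630 - 1682754\right) + 262241 = -3048384 + 262241 = -2786143$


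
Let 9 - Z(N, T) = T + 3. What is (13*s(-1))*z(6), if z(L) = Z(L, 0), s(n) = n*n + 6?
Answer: 546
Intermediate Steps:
Z(N, T) = 6 - T (Z(N, T) = 9 - (T + 3) = 9 - (3 + T) = 9 + (-3 - T) = 6 - T)
s(n) = 6 + n² (s(n) = n² + 6 = 6 + n²)
z(L) = 6 (z(L) = 6 - 1*0 = 6 + 0 = 6)
(13*s(-1))*z(6) = (13*(6 + (-1)²))*6 = (13*(6 + 1))*6 = (13*7)*6 = 91*6 = 546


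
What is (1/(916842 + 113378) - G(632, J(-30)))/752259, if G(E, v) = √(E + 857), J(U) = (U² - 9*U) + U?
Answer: 1/774992266980 - √1489/752259 ≈ -5.1296e-5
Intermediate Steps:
J(U) = U² - 8*U
G(E, v) = √(857 + E)
(1/(916842 + 113378) - G(632, J(-30)))/752259 = (1/(916842 + 113378) - √(857 + 632))/752259 = (1/1030220 - √1489)*(1/752259) = 1/774992266980 - √1489/752259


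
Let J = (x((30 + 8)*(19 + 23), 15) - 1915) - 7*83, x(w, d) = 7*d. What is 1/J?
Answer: -1/2391 ≈ -0.00041824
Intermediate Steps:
J = -2391 (J = (7*15 - 1915) - 7*83 = (105 - 1915) - 581 = -1810 - 581 = -2391)
1/J = 1/(-2391) = -1/2391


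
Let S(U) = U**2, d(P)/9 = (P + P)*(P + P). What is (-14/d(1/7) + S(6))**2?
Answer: 93025/324 ≈ 287.11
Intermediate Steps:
d(P) = 36*P**2 (d(P) = 9*((P + P)*(P + P)) = 9*((2*P)*(2*P)) = 9*(4*P**2) = 36*P**2)
(-14/d(1/7) + S(6))**2 = (-14/(36*(1/7)**2) + 6**2)**2 = (-14/(36*(1/7)**2) + 36)**2 = (-14/(36*(1/49)) + 36)**2 = (-14/36/49 + 36)**2 = (-14*49/36 + 36)**2 = (-343/18 + 36)**2 = (305/18)**2 = 93025/324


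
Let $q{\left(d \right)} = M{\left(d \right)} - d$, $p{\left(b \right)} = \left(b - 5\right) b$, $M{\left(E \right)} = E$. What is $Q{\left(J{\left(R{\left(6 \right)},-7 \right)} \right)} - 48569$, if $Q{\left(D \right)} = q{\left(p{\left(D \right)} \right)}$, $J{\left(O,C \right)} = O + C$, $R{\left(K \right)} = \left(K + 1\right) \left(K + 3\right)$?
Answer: $-48569$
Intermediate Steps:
$R{\left(K \right)} = \left(1 + K\right) \left(3 + K\right)$
$p{\left(b \right)} = b \left(-5 + b\right)$ ($p{\left(b \right)} = \left(-5 + b\right) b = b \left(-5 + b\right)$)
$J{\left(O,C \right)} = C + O$
$q{\left(d \right)} = 0$ ($q{\left(d \right)} = d - d = 0$)
$Q{\left(D \right)} = 0$
$Q{\left(J{\left(R{\left(6 \right)},-7 \right)} \right)} - 48569 = 0 - 48569 = -48569$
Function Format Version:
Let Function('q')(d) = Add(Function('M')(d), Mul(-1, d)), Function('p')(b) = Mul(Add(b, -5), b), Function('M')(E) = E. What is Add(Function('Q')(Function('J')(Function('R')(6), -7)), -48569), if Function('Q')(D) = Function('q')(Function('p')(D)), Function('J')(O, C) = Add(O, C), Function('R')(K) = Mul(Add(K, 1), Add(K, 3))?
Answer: -48569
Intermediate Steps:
Function('R')(K) = Mul(Add(1, K), Add(3, K))
Function('p')(b) = Mul(b, Add(-5, b)) (Function('p')(b) = Mul(Add(-5, b), b) = Mul(b, Add(-5, b)))
Function('J')(O, C) = Add(C, O)
Function('q')(d) = 0 (Function('q')(d) = Add(d, Mul(-1, d)) = 0)
Function('Q')(D) = 0
Add(Function('Q')(Function('J')(Function('R')(6), -7)), -48569) = Add(0, -48569) = -48569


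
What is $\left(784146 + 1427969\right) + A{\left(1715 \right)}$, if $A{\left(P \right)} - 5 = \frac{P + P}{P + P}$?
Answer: $2212121$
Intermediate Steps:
$A{\left(P \right)} = 6$ ($A{\left(P \right)} = 5 + \frac{P + P}{P + P} = 5 + \frac{2 P}{2 P} = 5 + 2 P \frac{1}{2 P} = 5 + 1 = 6$)
$\left(784146 + 1427969\right) + A{\left(1715 \right)} = \left(784146 + 1427969\right) + 6 = 2212115 + 6 = 2212121$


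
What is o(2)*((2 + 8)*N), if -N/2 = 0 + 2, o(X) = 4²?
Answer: -640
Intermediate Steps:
o(X) = 16
N = -4 (N = -2*(0 + 2) = -2*2 = -4)
o(2)*((2 + 8)*N) = 16*((2 + 8)*(-4)) = 16*(10*(-4)) = 16*(-40) = -640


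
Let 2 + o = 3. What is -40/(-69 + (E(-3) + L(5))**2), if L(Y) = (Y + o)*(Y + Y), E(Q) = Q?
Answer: -2/159 ≈ -0.012579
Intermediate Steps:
o = 1 (o = -2 + 3 = 1)
L(Y) = 2*Y*(1 + Y) (L(Y) = (Y + 1)*(Y + Y) = (1 + Y)*(2*Y) = 2*Y*(1 + Y))
-40/(-69 + (E(-3) + L(5))**2) = -40/(-69 + (-3 + 2*5*(1 + 5))**2) = -40/(-69 + (-3 + 2*5*6)**2) = -40/(-69 + (-3 + 60)**2) = -40/(-69 + 57**2) = -40/(-69 + 3249) = -40/3180 = -40*1/3180 = -2/159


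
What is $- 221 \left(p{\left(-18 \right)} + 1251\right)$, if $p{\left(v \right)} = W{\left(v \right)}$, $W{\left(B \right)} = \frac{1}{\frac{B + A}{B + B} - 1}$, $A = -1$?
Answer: $-276003$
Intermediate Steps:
$W{\left(B \right)} = \frac{1}{-1 + \frac{-1 + B}{2 B}}$ ($W{\left(B \right)} = \frac{1}{\frac{B - 1}{B + B} - 1} = \frac{1}{\frac{-1 + B}{2 B} - 1} = \frac{1}{-1 + \frac{-1 + B}{2 B}}$)
$p{\left(v \right)} = - \frac{2 v}{1 + v}$
$- 221 \left(p{\left(-18 \right)} + 1251\right) = - 221 \left(\left(-2\right) \left(-18\right) \frac{1}{1 - 18} + 1251\right) = - 221 \left(\left(-2\right) \left(-18\right) \frac{1}{-17} + 1251\right) = - 221 \left(\left(-2\right) \left(-18\right) \left(- \frac{1}{17}\right) + 1251\right) = - 221 \left(- \frac{36}{17} + 1251\right) = \left(-221\right) \frac{21231}{17} = -276003$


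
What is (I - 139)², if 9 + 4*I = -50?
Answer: 378225/16 ≈ 23639.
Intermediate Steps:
I = -59/4 (I = -9/4 + (¼)*(-50) = -9/4 - 25/2 = -59/4 ≈ -14.750)
(I - 139)² = (-59/4 - 139)² = (-615/4)² = 378225/16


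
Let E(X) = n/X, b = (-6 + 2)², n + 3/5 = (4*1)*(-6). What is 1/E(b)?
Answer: -80/123 ≈ -0.65041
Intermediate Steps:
n = -123/5 (n = -⅗ + (4*1)*(-6) = -⅗ + 4*(-6) = -⅗ - 24 = -123/5 ≈ -24.600)
b = 16 (b = (-4)² = 16)
E(X) = -123/(5*X)
1/E(b) = 1/(-123/5/16) = 1/(-123/5*1/16) = 1/(-123/80) = -80/123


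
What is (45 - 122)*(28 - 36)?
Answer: 616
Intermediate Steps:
(45 - 122)*(28 - 36) = -77*(-8) = 616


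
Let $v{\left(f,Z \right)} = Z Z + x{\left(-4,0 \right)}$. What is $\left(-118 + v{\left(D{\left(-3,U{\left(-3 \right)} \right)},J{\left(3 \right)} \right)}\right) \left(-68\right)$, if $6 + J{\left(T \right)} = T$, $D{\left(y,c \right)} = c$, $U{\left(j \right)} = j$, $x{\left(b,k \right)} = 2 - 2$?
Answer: $7412$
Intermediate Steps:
$x{\left(b,k \right)} = 0$ ($x{\left(b,k \right)} = 2 - 2 = 0$)
$J{\left(T \right)} = -6 + T$
$v{\left(f,Z \right)} = Z^{2}$ ($v{\left(f,Z \right)} = Z Z + 0 = Z^{2} + 0 = Z^{2}$)
$\left(-118 + v{\left(D{\left(-3,U{\left(-3 \right)} \right)},J{\left(3 \right)} \right)}\right) \left(-68\right) = \left(-118 + \left(-6 + 3\right)^{2}\right) \left(-68\right) = \left(-118 + \left(-3\right)^{2}\right) \left(-68\right) = \left(-118 + 9\right) \left(-68\right) = \left(-109\right) \left(-68\right) = 7412$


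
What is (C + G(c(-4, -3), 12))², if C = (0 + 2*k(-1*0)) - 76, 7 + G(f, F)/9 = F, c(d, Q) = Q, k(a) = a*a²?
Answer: 961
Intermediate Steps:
k(a) = a³
G(f, F) = -63 + 9*F
C = -76 (C = (0 + 2*(-1*0)³) - 76 = (0 + 2*0³) - 76 = (0 + 2*0) - 76 = (0 + 0) - 76 = 0 - 76 = -76)
(C + G(c(-4, -3), 12))² = (-76 + (-63 + 9*12))² = (-76 + (-63 + 108))² = (-76 + 45)² = (-31)² = 961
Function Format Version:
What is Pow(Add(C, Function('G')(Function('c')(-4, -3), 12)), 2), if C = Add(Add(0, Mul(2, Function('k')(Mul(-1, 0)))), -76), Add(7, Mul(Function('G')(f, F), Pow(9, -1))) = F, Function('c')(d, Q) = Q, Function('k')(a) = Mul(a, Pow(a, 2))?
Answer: 961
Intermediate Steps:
Function('k')(a) = Pow(a, 3)
Function('G')(f, F) = Add(-63, Mul(9, F))
C = -76 (C = Add(Add(0, Mul(2, Pow(Mul(-1, 0), 3))), -76) = Add(Add(0, Mul(2, Pow(0, 3))), -76) = Add(Add(0, Mul(2, 0)), -76) = Add(Add(0, 0), -76) = Add(0, -76) = -76)
Pow(Add(C, Function('G')(Function('c')(-4, -3), 12)), 2) = Pow(Add(-76, Add(-63, Mul(9, 12))), 2) = Pow(Add(-76, Add(-63, 108)), 2) = Pow(Add(-76, 45), 2) = Pow(-31, 2) = 961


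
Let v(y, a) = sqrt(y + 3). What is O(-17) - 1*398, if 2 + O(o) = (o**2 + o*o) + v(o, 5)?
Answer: 178 + I*sqrt(14) ≈ 178.0 + 3.7417*I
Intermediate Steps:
v(y, a) = sqrt(3 + y)
O(o) = -2 + sqrt(3 + o) + 2*o**2 (O(o) = -2 + ((o**2 + o*o) + sqrt(3 + o)) = -2 + ((o**2 + o**2) + sqrt(3 + o)) = -2 + (2*o**2 + sqrt(3 + o)) = -2 + (sqrt(3 + o) + 2*o**2) = -2 + sqrt(3 + o) + 2*o**2)
O(-17) - 1*398 = (-2 + sqrt(3 - 17) + 2*(-17)**2) - 1*398 = (-2 + sqrt(-14) + 2*289) - 398 = (-2 + I*sqrt(14) + 578) - 398 = (576 + I*sqrt(14)) - 398 = 178 + I*sqrt(14)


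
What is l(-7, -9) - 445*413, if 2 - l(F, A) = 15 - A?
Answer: -183807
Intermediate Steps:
l(F, A) = -13 + A (l(F, A) = 2 - (15 - A) = 2 + (-15 + A) = -13 + A)
l(-7, -9) - 445*413 = (-13 - 9) - 445*413 = -22 - 183785 = -183807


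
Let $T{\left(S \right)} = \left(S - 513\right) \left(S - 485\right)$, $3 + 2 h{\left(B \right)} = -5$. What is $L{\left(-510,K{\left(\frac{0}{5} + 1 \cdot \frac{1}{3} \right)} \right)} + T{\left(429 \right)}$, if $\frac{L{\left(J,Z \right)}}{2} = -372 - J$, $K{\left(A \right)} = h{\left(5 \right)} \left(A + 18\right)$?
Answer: $4980$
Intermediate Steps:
$h{\left(B \right)} = -4$ ($h{\left(B \right)} = - \frac{3}{2} + \frac{1}{2} \left(-5\right) = - \frac{3}{2} - \frac{5}{2} = -4$)
$K{\left(A \right)} = -72 - 4 A$ ($K{\left(A \right)} = - 4 \left(A + 18\right) = - 4 \left(18 + A\right) = -72 - 4 A$)
$L{\left(J,Z \right)} = -744 - 2 J$ ($L{\left(J,Z \right)} = 2 \left(-372 - J\right) = -744 - 2 J$)
$T{\left(S \right)} = \left(-513 + S\right) \left(-485 + S\right)$
$L{\left(-510,K{\left(\frac{0}{5} + 1 \cdot \frac{1}{3} \right)} \right)} + T{\left(429 \right)} = \left(-744 - -1020\right) + \left(248805 + 429^{2} - 428142\right) = \left(-744 + 1020\right) + \left(248805 + 184041 - 428142\right) = 276 + 4704 = 4980$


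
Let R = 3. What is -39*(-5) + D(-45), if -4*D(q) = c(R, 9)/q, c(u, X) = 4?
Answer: 8776/45 ≈ 195.02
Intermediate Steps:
D(q) = -1/q
-39*(-5) + D(-45) = -39*(-5) - 1/(-45) = 195 - 1*(-1/45) = 195 + 1/45 = 8776/45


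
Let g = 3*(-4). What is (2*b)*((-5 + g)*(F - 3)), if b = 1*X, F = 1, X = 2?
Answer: 136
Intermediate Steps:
b = 2 (b = 1*2 = 2)
g = -12
(2*b)*((-5 + g)*(F - 3)) = (2*2)*((-5 - 12)*(1 - 3)) = 4*(-17*(-2)) = 4*34 = 136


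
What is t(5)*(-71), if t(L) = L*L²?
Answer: -8875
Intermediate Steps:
t(L) = L³
t(5)*(-71) = 5³*(-71) = 125*(-71) = -8875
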